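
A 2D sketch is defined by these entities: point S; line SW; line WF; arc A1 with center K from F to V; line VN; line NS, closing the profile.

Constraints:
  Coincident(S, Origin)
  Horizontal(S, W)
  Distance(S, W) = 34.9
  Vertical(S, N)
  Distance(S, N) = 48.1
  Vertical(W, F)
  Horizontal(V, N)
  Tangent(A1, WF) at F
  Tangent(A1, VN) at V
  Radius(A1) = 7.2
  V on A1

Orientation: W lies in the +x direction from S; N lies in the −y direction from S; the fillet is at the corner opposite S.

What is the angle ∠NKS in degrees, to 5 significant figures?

70.462°

S is at the origin; SW is horizontal with |SW| = 34.9 and W on the +x side, so W = (34.900, 0.0000). SN is vertical with |SN| = 48.1 and N on the −y side, so N = (0.0000, -48.100). The virtual corner opposite S is at (34.900, -48.100). Since A1 is tangent to WF there, KF ⟂ WF and the tangent condition forces KV to be normal to VN, with radius 7.2, so the center K sits 7.2 in from both sides at K = (27.700, -40.900). Then cos ∠NKS = KN·KS / (|KN||KS|), giving 70.462°.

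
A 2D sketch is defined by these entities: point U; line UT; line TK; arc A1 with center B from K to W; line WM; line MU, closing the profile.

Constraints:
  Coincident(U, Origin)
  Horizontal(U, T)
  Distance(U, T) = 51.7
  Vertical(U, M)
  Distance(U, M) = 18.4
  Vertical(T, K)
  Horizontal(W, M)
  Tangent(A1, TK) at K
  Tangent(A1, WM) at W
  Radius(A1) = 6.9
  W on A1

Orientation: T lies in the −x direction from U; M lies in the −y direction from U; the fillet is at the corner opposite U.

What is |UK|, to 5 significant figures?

52.964

The virtual corner opposite U is at (-51.700, -18.400). The tangent condition forces BK to be normal to TK and tangency of A1 to WM means the radius BW is perpendicular to WM, with radius 6.9, so the center B sits 6.9 in from both sides at B = (-44.800, -11.500). That places the tangent points at K = (-51.700, -11.500) on TK and W = (-44.800, -18.400) on WM. Then |UK| = |K − U| = 52.964.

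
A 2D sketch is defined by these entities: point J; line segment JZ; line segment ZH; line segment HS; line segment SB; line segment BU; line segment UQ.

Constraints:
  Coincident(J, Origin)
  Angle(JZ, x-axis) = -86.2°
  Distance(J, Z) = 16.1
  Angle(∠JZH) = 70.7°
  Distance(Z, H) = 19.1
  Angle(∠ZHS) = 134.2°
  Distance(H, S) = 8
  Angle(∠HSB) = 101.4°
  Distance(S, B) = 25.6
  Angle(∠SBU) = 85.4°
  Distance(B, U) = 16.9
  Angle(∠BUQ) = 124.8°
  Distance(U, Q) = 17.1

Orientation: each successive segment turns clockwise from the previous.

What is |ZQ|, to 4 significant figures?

1.863

J is at the origin; JZ runs at -86.2° with length 16.1, so Z = (1.067, -16.06). ∠JZH = 70.7° gives ZH at 164.5° from the x-axis; with |ZH| = 19.1, H = (-17.34, -10.96). ∠ZHS = 134.2° gives HS at 118.7° from the x-axis; with |HS| = 8.0, S = (-21.18, -3.943). ∠HSB = 101.4° gives SB at 40.10° from the x-axis; with |SB| = 25.6, B = (-1.598, 12.55). ∠SBU = 85.4° gives BU at -54.50° from the x-axis; with |BU| = 16.9, U = (8.216, -1.212). ∠BUQ = 124.8° gives UQ at -109.7° from the x-axis; with |UQ| = 17.1, Q = (2.451, -17.31). Then |ZQ| = |Q − Z| = 1.863.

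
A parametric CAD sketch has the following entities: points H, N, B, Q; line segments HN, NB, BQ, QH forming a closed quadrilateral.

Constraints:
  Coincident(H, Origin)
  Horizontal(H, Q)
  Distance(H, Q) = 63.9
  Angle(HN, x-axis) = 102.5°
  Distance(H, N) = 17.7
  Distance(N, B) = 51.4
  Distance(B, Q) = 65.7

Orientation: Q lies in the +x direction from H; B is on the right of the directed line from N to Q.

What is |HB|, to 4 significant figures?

33.70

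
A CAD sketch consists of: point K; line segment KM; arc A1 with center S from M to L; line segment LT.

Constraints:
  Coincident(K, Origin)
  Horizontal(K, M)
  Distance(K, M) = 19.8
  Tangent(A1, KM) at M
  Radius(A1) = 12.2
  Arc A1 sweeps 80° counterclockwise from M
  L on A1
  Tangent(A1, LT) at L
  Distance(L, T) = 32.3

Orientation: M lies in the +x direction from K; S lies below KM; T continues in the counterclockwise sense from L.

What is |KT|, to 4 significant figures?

41.95

On A1, M sits at bearing 90° from S; an 80° counterclockwise sweep puts L at bearing 170°, so L = S + 12.2·(cos 170°, sin 170°) = (7.785, -10.08). A1 meets LT tangentially, so SL is at right angles to LT, so LT runs along (−sin 170°, cos 170°); with |LT| = 32.3, T = (2.177, -41.89). Then |KT| = |T − K| = 41.95.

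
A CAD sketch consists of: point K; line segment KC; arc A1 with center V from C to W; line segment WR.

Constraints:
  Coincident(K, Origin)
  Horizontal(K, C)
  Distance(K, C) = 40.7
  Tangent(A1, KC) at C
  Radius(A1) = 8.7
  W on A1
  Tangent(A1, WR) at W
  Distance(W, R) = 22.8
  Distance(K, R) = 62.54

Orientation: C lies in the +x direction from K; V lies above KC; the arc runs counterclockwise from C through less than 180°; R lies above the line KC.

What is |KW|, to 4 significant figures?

49.32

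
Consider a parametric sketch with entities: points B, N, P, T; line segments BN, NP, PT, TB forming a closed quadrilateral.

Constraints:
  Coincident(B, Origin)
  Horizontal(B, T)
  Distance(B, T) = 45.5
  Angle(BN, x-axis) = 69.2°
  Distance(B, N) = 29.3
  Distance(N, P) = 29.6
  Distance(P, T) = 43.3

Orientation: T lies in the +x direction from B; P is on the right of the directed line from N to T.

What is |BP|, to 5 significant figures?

2.4508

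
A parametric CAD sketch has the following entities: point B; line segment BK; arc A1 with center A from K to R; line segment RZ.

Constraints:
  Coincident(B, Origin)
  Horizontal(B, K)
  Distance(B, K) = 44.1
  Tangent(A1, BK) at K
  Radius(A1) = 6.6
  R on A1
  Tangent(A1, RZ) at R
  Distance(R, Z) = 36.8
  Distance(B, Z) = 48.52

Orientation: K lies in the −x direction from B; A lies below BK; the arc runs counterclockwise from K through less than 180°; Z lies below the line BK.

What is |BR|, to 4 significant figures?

50.50

Checks: |AK| = 6.600 ✓; |AR| = 6.600 ✓; ∠(AR, RZ) = 90.00° ✓; |RZ| = 36.80 ✓; |BZ| = 48.52 ✓.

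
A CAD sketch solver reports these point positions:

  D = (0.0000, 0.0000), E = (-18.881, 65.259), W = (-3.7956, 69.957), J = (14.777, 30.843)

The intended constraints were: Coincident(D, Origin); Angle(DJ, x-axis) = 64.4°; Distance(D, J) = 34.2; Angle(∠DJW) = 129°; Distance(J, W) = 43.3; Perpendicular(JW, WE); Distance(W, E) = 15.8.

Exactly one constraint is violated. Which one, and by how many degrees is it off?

Perpendicular(JW, WE) — off by 8.10°.

D = (0.00, 0.00) ✓; DJ at 64.40° ✓; |DJ| = 34.20 ✓; ∠DJW = 129.0° ✓; |JW| = 43.30 ✓; ∠(JW, WE) = 81.90° ✗; |WE| = 15.80 ✓.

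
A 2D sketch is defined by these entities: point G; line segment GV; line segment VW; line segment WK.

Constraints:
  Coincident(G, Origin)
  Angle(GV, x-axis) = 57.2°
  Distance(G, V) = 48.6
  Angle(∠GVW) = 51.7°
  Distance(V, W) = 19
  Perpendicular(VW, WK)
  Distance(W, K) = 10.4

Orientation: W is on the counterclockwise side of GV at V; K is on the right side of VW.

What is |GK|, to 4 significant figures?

49.80

G is at the origin; GV runs at 57.2° with length 48.6, so V = 48.6·(cos 57.2°, sin 57.2°) = (26.33, 40.85). ∠GVW = 51.7°, so VW runs at 57.2° + (180° − 51.7°) = 185.5° from the x-axis; with |VW| = 19.0, W = V + 19.0·(cos 185.5°, sin 185.5°) = (7.414, 39.03). The perpendicularity gives WK at right angles to VW; with |WK| = 10.4 on the right of VW, K = W + 10.4·(-0.09585, 0.9954) = (6.418, 49.38). Then |GK| = |K − G| = 49.80.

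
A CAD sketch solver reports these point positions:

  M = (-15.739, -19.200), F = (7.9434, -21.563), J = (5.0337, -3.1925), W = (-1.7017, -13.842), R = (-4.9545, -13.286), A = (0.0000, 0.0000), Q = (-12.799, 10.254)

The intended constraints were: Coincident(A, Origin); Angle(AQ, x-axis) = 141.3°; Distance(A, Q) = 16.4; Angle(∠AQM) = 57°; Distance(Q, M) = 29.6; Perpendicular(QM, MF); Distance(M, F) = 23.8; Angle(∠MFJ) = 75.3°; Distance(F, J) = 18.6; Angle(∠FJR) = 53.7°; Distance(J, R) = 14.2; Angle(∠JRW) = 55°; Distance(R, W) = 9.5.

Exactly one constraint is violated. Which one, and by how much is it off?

Distance(R, W) = 9.5 — off by 6.20.

A = (0.00, 0.00) ✓; AQ at 141.3° ✓; |AQ| = 16.40 ✓; ∠AQM = 57.00° ✓; |QM| = 29.60 ✓; ∠(QM, MF) = 90.00° ✓; |MF| = 23.80 ✓; ∠MFJ = 75.30° ✓; |FJ| = 18.60 ✓; ∠FJR = 53.70° ✓; |JR| = 14.20 ✓; ∠JRW = 55.00° ✓; |RW| = 3.300 ✗.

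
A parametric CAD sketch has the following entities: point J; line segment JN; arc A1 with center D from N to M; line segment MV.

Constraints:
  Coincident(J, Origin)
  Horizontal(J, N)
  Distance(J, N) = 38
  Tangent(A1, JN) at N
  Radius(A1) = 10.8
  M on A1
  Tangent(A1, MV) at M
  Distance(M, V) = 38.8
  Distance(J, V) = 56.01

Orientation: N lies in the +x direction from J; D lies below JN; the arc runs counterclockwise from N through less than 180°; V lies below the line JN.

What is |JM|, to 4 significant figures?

29.19

J is at the origin; J and N share the same y with |JN| = 38.0 and N on the +x side, so N = (38.00, 0.000). A1 meets JN tangentially, so DN is at right angles to JN, so D = N + (0, -10.8) = (38.00, -10.80). Since DM ⟂ MV (tangency), |DV| = √(10.8² + 38.8²) = 40.28 regardless of where M sits on A1. So V lies on both circle(J, 56.01) and circle(D, 40.28); the below-JN intersection is V = (26.44, -49.38). M is the foot of the tangent from V: M = (27.20, -10.59).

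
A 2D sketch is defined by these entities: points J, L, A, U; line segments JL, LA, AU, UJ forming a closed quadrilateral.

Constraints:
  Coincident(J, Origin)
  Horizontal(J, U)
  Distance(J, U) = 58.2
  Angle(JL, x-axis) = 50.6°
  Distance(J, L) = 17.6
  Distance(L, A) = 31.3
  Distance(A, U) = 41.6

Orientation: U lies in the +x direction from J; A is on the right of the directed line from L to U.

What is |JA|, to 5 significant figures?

25.873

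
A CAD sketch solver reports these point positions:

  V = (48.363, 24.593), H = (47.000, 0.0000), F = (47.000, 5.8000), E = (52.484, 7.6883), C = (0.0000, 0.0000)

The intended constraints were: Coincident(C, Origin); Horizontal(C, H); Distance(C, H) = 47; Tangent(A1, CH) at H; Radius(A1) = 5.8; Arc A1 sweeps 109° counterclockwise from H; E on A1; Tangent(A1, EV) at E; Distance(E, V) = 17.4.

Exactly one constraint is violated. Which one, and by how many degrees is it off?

Tangent(A1, EV) at E — off by 5.30°.

C = (0.00, 0.00) ✓; C.y = 0.00, H.y = 0.00 ✓; |CH| = 47.00 ✓; ∠(FH, HC) = 90.00° ✓; |FH| = 5.800 ✓; bearing(F→E) − bearing(F→H) = 109.0° ✓; |FE| = 5.800 ✓; ∠(FE, EV) = 95.30° ✗; |EV| = 17.40 ✓.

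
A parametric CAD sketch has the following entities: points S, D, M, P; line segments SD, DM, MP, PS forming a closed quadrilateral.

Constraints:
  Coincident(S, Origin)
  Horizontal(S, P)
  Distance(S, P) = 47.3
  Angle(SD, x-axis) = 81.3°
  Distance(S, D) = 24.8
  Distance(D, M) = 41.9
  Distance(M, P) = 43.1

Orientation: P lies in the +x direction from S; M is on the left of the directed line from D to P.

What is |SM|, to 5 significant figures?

59.547

S is at the origin; SP is horizontal with |SP| = 47.3 and P in +x, so P = (47.3, 0). SD runs at 81.3° with |SD| = 24.8, so D = (3.7513, 24.515). M is determined by |DM| = 41.9 and |MP| = 43.1 together: it lies at the intersection of circle(D, 41.9) and circle(P, 43.1). With |DP| = 49.975, the foot of the radical line on DP is 23.967 from D and the perpendicular offset is √(41.9² − 23.967²) = 34.369. Taking the left-of-DP solution: M = (41.496, 42.707).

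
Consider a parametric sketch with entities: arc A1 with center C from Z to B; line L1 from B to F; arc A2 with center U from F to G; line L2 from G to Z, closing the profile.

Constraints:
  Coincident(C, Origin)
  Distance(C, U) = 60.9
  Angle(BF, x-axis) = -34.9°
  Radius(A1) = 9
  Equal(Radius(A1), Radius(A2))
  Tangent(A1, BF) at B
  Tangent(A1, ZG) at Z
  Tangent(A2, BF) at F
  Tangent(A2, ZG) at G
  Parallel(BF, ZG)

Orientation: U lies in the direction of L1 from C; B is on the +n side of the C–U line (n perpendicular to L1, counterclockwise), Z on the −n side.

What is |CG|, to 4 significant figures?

61.56

Tangency of A1 to both parallel lines with radius 9.0 puts B and Z at C ± 9.0·n: B = (5.149, 7.381), Z = (-5.149, -7.381). Equal radii place F and G the same way about U: F = U + 9.0·n = (55.10, -27.46), G = U − 9.0·n = (44.80, -42.23). Then |CG| = |G − C| = 61.56.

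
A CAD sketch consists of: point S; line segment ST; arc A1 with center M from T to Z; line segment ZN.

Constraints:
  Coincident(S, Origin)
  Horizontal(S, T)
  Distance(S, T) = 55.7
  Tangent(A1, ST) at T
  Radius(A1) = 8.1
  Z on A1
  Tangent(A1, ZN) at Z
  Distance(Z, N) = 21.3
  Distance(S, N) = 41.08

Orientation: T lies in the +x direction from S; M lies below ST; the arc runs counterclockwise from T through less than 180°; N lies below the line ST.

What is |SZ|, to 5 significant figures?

49.470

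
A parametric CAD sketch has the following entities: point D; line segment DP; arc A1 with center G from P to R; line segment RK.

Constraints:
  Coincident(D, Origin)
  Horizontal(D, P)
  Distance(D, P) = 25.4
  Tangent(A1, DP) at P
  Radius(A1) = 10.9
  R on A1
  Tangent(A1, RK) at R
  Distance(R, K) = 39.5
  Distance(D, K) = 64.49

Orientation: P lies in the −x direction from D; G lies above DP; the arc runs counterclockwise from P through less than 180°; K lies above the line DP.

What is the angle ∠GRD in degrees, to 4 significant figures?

92.12°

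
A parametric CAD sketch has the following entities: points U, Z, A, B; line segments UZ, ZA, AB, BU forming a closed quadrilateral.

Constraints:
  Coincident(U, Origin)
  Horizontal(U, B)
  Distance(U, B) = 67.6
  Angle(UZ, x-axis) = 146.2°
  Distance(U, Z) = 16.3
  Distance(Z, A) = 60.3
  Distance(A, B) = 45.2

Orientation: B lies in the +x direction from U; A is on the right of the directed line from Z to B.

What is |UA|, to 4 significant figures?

44.11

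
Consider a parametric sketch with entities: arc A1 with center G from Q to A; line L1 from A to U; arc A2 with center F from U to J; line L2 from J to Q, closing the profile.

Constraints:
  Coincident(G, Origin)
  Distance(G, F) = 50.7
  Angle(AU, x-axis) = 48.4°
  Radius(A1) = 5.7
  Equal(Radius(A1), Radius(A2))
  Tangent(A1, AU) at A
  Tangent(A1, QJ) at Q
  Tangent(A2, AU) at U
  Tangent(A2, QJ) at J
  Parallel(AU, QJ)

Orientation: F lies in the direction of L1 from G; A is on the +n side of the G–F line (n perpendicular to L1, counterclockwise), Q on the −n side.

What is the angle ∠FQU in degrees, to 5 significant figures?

6.2577°

The slot axis is L1's direction at 48.4°, so u = (cos 48.4°, sin 48.4°) = (0.66393, 0.74780) and n = (−sin 48.4°, cos 48.4°) = (-0.74780, 0.66393). G is at the origin and F lies 50.7 along u from G, so F = 50.7·u = (33.661, 37.913). Tangency of A1 to both parallel lines with radius 5.7 puts A and Q at G ± 5.7·n: A = (-4.2624, 3.7844), Q = (4.2624, -3.7844). Equal radii place U and J the same way about F: U = F + 5.7·n = (29.399, 41.698), J = F − 5.7·n = (37.924, 34.129). Then cos ∠FQU = QF·QU / (|QF||QU|), giving 6.2577°.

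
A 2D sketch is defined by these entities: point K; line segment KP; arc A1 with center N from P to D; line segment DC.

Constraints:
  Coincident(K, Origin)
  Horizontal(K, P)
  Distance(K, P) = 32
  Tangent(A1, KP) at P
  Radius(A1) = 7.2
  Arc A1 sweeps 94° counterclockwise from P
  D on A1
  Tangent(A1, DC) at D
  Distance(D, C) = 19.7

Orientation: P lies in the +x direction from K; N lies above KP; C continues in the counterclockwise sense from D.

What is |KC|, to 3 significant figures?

46.7

K is at the origin; KP is horizontal with |KP| = 32.0 and P on the +x side, so P = (32.0, 0.00). A1 meets KP tangentially, so NP is at right angles to KP, so N = P + (0, 7.2) = (32.0, 7.20). On A1, P sits at bearing -90° from N; a 94° counterclockwise sweep puts D at bearing 4°, so D = N + 7.2·(cos 4°, sin 4°) = (39.2, 7.70). A1 meets DC tangentially, so ND is at right angles to DC, so DC runs along (−sin 4°, cos 4°); with |DC| = 19.7, C = (37.8, 27.4). Then |KC| = |C − K| = 46.7.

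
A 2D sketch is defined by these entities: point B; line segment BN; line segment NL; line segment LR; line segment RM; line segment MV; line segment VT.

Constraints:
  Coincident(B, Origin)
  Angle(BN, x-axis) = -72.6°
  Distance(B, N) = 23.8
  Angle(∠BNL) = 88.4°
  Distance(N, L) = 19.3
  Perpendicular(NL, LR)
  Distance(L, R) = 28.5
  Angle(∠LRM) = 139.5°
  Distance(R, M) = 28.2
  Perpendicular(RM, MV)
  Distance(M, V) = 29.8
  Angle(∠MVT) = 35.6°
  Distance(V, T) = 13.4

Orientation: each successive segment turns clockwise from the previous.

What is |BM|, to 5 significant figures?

26.155

The perpendicularity gives LR at right angles to NL, so LR runs at 105.80°; with |LR| = 28.5, R = (-19.214, -0.54272). ∠LRM = 139.5° gives RM at 65.300° from the x-axis; with |RM| = 28.2, M = (-7.4298, 25.077). Then |BM| = |M − B| = 26.155.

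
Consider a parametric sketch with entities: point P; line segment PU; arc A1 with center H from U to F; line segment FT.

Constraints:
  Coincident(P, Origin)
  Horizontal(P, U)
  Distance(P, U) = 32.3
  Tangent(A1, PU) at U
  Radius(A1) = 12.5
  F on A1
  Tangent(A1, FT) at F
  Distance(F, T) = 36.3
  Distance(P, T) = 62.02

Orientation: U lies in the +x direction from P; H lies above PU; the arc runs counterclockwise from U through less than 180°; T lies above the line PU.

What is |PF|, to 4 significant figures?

47.06

P is at the origin; P and U share the same y with |PU| = 32.3 and U on the +x side, so U = (32.30, 0.000). The tangent condition forces HU to be normal to PU, so H = U + (0, 12.5) = (32.30, 12.50). Since HF ⟂ FT (tangency), |HT| = √(12.5² + 36.3²) = 38.39 regardless of where F sits on A1. So T lies on both circle(P, 62.02) and circle(H, 38.39); the above-PU intersection is T = (35.66, 50.74). F is the foot of the tangent from T: F = (44.43, 15.52).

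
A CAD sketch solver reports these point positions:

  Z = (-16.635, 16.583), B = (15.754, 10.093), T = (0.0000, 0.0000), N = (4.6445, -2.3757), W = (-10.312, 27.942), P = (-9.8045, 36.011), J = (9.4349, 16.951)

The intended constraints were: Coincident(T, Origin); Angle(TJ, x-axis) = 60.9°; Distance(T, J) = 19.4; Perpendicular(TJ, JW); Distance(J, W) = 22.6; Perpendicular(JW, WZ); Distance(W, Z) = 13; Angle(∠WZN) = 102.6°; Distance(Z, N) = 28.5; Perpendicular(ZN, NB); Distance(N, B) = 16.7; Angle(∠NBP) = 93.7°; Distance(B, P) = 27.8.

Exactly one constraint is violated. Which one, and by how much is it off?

Distance(B, P) = 27.8 — off by 8.60.

T = (0.00, 0.00) ✓; TJ at 60.90° ✓; |TJ| = 19.40 ✓; ∠(TJ, JW) = 90.00° ✓; |JW| = 22.60 ✓; ∠(JW, WZ) = 90.00° ✓; |WZ| = 13.00 ✓; ∠WZN = 102.6° ✓; |ZN| = 28.50 ✓; ∠(ZN, NB) = 90.00° ✓; |NB| = 16.70 ✓; ∠NBP = 93.70° ✓; |BP| = 36.40 ✗.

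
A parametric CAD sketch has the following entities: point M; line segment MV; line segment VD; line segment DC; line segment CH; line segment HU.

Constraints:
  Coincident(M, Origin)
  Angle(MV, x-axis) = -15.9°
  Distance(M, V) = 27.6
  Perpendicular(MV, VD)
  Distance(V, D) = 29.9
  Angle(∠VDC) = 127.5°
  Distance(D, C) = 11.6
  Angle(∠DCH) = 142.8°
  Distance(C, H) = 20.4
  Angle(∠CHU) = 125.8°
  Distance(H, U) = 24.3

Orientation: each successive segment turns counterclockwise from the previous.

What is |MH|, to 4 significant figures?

37.12

M is at the origin; MV runs at -15.9° with length 27.6, so V = (26.54, -7.561). MV ⟂ VD, so VD runs at 74.10°; with |VD| = 29.9, D = (34.74, 21.19). ∠VDC = 127.5° gives DC at 126.6° from the x-axis; with |DC| = 11.6, C = (27.82, 30.51). ∠DCH = 142.8° gives CH at 163.8° from the x-axis; with |CH| = 20.4, H = (8.229, 36.20). Then |MH| = |H − M| = 37.12.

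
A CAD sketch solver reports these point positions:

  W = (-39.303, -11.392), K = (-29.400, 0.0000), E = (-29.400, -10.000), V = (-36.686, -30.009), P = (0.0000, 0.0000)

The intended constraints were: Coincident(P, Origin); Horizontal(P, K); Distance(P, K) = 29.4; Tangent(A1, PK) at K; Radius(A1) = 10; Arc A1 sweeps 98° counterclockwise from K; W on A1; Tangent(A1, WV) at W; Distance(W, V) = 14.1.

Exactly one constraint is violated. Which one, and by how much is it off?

Distance(W, V) = 14.1 — off by 4.70.

P = (0.00, 0.00) ✓; P.y = 0.00, K.y = 0.00 ✓; |PK| = 29.40 ✓; ∠(EK, KP) = 90.00° ✓; |EK| = 10.00 ✓; bearing(E→W) − bearing(E→K) = 98.00° ✓; |EW| = 10.00 ✓; ∠(EW, WV) = 90.00° ✓; |WV| = 18.80 ✗.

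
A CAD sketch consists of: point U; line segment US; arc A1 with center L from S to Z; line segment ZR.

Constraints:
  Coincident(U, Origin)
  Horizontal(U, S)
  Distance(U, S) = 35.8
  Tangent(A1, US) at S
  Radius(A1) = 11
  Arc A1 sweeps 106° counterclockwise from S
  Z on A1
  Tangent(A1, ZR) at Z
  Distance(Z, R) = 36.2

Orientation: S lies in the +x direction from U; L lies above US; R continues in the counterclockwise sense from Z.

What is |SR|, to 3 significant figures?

48.8

U is at the origin; U and S share the same y with |US| = 35.8 and S on the +x side, so S = (35.8, 0.00). The tangent condition forces LS to be normal to US, so L = S + (0, 11) = (35.8, 11.0). On A1, S sits at bearing -90° from L; a 106° counterclockwise sweep puts Z at bearing 16°, so Z = L + 11.0·(cos 16°, sin 16°) = (46.4, 14.0). Tangency of A1 to ZR means the radius LZ is perpendicular to ZR, so ZR runs along (−sin 16°, cos 16°); with |ZR| = 36.2, R = (36.4, 48.8). Then |SR| = |R − S| = 48.8.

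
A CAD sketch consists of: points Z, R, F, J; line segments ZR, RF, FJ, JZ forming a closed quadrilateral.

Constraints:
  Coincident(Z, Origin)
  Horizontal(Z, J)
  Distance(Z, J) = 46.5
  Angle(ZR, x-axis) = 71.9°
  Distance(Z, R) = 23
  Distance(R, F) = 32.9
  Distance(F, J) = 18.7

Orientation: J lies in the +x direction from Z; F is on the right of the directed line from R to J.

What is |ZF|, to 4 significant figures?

28.34

Checks: |RF| = 32.90 ✓; |FJ| = 18.70 ✓.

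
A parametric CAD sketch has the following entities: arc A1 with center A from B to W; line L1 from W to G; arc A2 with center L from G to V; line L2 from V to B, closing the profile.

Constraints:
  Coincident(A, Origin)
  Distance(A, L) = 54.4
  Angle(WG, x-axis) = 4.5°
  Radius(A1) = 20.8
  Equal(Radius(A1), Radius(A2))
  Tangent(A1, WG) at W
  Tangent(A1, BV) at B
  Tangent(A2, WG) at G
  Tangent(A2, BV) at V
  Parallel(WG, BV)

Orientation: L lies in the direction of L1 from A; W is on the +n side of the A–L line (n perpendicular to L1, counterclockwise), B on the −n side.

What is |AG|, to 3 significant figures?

58.2

The slot axis is L1's direction at 4.5°, so u = (cos 4.5°, sin 4.5°) = (0.997, 0.0785) and n = (−sin 4.5°, cos 4.5°) = (-0.0785, 0.997). A is at the origin and L lies 54.4 along u from A, so L = 54.4·u = (54.2, 4.27). Tangency of A1 to both parallel lines with radius 20.8 puts W and B at A ± 20.8·n: W = (-1.63, 20.7), B = (1.63, -20.7). Equal radii place G and V the same way about L: G = L + 20.8·n = (52.6, 25.0), V = L − 20.8·n = (55.9, -16.5). Then |AG| = |G − A| = 58.2.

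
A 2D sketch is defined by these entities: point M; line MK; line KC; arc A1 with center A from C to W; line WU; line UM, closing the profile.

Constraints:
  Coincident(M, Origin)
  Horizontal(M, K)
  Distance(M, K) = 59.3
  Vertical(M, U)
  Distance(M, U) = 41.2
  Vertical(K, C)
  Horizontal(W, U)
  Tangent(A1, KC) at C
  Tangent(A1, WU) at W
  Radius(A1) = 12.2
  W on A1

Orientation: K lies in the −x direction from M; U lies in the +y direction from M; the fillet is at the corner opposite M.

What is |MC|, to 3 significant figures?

66.0

M is at the origin; MK is horizontal with |MK| = 59.3 and K on the −x side, so K = (-59.3, 0.00). MU is vertical with |MU| = 41.2 and U on the +y side, so U = (0.00, 41.2). The virtual corner opposite M is at (-59.3, 41.2). Since A1 is tangent to KC there, AC ⟂ KC and since A1 is tangent to WU there, AW ⟂ WU, with radius 12.2, so the center A sits 12.2 in from both sides at A = (-47.1, 29.0). That places the tangent points at C = (-59.3, 29.0) on KC and W = (-47.1, 41.2) on WU. Then |MC| = |C − M| = 66.0.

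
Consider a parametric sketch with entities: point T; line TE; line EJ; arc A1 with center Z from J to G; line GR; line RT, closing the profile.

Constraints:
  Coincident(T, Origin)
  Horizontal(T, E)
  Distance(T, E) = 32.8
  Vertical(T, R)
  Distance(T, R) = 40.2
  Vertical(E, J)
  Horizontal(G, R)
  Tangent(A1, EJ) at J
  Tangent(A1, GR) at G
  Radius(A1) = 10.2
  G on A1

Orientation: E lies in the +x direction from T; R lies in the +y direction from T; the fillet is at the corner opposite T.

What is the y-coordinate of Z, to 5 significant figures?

30.000

T is at the origin; TE is horizontal with |TE| = 32.8 and E on the +x side, so E = (32.800, 0.0000). TR is vertical with |TR| = 40.2 and R on the +y side, so R = (0.0000, 40.200). The virtual corner opposite T is at (32.800, 40.200). A1 meets EJ tangentially, so ZJ is at right angles to EJ and the tangent condition forces ZG to be normal to GR, with radius 10.2, so the center Z sits 10.2 in from both sides at Z = (22.600, 30.000). So Z.y = 30.000.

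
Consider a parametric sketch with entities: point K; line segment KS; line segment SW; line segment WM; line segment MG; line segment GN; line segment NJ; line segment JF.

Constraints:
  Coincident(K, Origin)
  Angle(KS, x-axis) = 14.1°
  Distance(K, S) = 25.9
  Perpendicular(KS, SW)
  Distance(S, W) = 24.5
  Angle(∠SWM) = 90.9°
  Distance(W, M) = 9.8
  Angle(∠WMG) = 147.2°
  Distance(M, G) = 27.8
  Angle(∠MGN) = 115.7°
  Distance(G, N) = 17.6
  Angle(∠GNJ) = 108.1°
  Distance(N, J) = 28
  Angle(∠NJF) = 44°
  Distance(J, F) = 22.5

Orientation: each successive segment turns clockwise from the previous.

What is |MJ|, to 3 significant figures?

38.4

K is at the origin; KS runs at 14.1° with length 25.9, so S = (25.1, 6.31). KS is perpendicular to SW, so SW runs at -75.9°; with |SW| = 24.5, W = (31.1, -17.5). ∠SWM = 90.9° gives WM at -165° from the x-axis; with |WM| = 9.8, M = (21.6, -20.0). ∠WMG = 147.2° gives MG at 162° from the x-axis; with |MG| = 27.8, G = (-4.85, -11.5). ∠MGN = 115.7° gives GN at 97.9° from the x-axis; with |GN| = 17.6, N = (-7.27, 5.94). ∠GNJ = 108.1° gives NJ at 26.0° from the x-axis; with |NJ| = 28.0, J = (17.9, 18.2). Then |MJ| = |J − M| = 38.4.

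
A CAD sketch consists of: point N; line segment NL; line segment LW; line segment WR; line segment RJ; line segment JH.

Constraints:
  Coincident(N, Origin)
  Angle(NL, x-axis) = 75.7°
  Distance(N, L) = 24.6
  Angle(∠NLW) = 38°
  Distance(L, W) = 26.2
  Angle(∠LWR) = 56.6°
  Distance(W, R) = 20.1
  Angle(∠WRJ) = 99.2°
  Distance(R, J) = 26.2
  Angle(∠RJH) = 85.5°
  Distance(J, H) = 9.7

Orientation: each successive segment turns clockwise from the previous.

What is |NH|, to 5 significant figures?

29.359

N is at the origin; NL runs at 75.7° with length 24.6, so L = (6.0762, 23.838). ∠NLW = 38.0° gives LW at -66.300° from the x-axis; with |LW| = 26.2, W = (16.607, -0.15257). ∠LWR = 56.6° gives WR at 170.30° from the x-axis; with |WR| = 20.1, R = (-3.2054, 3.2341). ∠WRJ = 99.2° gives RJ at 89.500° from the x-axis; with |RJ| = 26.2, J = (-2.9768, 29.433). ∠RJH = 85.5° gives JH at -5.0000° from the x-axis; with |JH| = 9.7, H = (6.6863, 28.588). Then |NH| = |H − N| = 29.359.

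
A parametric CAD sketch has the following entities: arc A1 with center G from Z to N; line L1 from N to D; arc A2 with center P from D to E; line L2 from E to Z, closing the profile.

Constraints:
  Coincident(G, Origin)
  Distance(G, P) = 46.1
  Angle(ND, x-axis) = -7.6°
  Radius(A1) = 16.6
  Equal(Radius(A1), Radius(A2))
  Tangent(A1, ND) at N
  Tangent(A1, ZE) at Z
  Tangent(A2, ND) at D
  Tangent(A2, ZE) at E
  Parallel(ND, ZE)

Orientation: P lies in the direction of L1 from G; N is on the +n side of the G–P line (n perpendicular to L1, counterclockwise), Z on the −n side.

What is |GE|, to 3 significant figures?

49.0

Tangency of A1 to both parallel lines with radius 16.6 puts N and Z at G ± 16.6·n: N = (2.20, 16.5), Z = (-2.20, -16.5). Equal radii place D and E the same way about P: D = P + 16.6·n = (47.9, 10.4), E = P − 16.6·n = (43.5, -22.6). Then |GE| = |E − G| = 49.0.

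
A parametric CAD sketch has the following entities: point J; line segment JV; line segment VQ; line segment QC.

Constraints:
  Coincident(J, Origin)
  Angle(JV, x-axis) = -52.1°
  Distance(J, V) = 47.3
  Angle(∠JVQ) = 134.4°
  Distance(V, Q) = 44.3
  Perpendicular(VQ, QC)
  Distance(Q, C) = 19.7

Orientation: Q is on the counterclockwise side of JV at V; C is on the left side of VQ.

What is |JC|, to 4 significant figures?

78.67

J is at the origin; JV runs at -52.1° with length 47.3, so V = 47.3·(cos -52.1°, sin -52.1°) = (29.06, -37.32). ∠JVQ = 134.4°, so VQ runs at -52.1° + (180° − 134.4°) = -6.500° from the x-axis; with |VQ| = 44.3, Q = V + 44.3·(cos -6.500°, sin -6.500°) = (73.07, -42.34). VQ is perpendicular to QC; with |QC| = 19.7 on the left of VQ, C = Q + 19.7·(0.1132, 0.9936) = (75.30, -22.77). Then |JC| = |C − J| = 78.67.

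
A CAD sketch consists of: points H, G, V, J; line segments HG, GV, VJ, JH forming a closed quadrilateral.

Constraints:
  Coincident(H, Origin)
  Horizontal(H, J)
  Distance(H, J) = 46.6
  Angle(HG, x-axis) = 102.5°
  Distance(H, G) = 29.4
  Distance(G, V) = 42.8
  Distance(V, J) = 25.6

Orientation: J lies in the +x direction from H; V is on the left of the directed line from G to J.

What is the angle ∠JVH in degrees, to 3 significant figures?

81.3°

H is at the origin; HJ is horizontal with |HJ| = 46.6 and J in +x, so J = (46.6, 0). HG runs at 102.5° with |HG| = 29.4, so G = (-6.36, 28.7). V is determined by |GV| = 42.8 and |VJ| = 25.6 together: it lies at the intersection of circle(G, 42.8) and circle(J, 25.6). With |GJ| = 60.2, the foot of the radical line on GJ is 39.9 from G and the perpendicular offset is √(42.8² − 39.9²) = 15.5. Taking the left-of-GJ solution: V = (36.1, 23.3).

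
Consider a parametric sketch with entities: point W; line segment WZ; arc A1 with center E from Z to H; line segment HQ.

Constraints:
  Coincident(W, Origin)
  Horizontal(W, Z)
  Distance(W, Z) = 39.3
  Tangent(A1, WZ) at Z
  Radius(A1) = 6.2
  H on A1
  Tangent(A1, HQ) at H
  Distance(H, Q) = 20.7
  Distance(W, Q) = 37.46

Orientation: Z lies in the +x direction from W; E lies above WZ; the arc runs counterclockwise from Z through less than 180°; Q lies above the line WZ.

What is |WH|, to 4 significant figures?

44.79

Checks: W.y = 0.00, Z.y = 0.00 ✓; |EH| = 6.200 ✓; ∠(EH, HQ) = 90.00° ✓; |HQ| = 20.70 ✓; |WQ| = 37.46 ✓.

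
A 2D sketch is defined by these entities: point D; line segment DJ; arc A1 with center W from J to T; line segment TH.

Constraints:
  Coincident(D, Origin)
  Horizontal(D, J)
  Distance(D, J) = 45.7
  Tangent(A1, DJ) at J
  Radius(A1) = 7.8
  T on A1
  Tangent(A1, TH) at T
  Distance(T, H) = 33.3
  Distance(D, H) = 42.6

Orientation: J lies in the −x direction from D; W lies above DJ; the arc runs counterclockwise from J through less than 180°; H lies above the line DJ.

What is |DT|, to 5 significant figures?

38.885

Checks: D.y = 0.00, J.y = 0.00 ✓; ∠(WJ, JD) = 90.00° ✓; |WT| = 7.800 ✓; ∠(WT, TH) = 90.00° ✓; |TH| = 33.30 ✓; |DH| = 42.60 ✓.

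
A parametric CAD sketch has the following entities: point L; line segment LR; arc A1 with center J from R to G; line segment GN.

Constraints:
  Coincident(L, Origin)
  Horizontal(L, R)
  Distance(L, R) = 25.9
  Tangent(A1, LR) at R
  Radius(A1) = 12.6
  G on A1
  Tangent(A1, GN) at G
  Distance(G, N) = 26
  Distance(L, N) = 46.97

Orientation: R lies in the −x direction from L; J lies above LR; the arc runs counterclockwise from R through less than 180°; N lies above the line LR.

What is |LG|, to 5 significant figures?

21.767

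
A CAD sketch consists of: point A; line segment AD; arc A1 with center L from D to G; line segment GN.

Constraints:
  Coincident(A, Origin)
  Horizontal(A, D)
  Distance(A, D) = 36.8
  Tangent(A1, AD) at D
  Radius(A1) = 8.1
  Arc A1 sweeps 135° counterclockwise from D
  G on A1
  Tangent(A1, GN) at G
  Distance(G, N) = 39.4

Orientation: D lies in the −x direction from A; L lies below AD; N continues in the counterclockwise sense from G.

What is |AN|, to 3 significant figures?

44.2

A is at the origin; A and D share the same y with |AD| = 36.8 and D on the −x side, so D = (-36.8, 0.00). Since A1 is tangent to AD there, LD ⟂ AD, so L = D + (0, -8.1) = (-36.8, -8.10). On A1, D sits at bearing 90° from L; a 135° counterclockwise sweep puts G at bearing 225°, so G = L + 8.1·(cos 225°, sin 225°) = (-42.5, -13.8). Since A1 is tangent to GN there, LG ⟂ GN, so GN runs along (−sin 225°, cos 225°); with |GN| = 39.4, N = (-14.7, -41.7). Then |AN| = |N − A| = 44.2.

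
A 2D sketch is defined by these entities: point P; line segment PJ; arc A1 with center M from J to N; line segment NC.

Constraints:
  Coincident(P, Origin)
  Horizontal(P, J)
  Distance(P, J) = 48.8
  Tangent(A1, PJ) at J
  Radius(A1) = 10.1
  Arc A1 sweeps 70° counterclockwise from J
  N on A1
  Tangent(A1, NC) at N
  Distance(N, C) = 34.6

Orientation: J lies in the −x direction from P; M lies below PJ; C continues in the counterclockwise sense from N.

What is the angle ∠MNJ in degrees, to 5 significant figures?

55.000°

P is at the origin; PJ is horizontal with |PJ| = 48.8 and J on the −x side, so J = (-48.800, 0.0000). The tangent condition forces MJ to be normal to PJ, so M = J + (0, -10.1) = (-48.800, -10.100). On A1, J sits at bearing 90° from M; a 70° counterclockwise sweep puts N at bearing 160°, so N = M + 10.1·(cos 160°, sin 160°) = (-58.291, -6.6456). Then cos ∠MNJ = NM·NJ / (|NM||NJ|), giving 55.000°.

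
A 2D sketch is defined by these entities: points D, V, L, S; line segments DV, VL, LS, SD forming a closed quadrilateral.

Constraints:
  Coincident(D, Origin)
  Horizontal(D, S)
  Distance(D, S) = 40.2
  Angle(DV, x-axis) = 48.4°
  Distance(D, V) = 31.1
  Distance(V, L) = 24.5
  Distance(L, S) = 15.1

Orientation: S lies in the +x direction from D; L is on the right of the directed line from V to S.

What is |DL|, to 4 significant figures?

25.14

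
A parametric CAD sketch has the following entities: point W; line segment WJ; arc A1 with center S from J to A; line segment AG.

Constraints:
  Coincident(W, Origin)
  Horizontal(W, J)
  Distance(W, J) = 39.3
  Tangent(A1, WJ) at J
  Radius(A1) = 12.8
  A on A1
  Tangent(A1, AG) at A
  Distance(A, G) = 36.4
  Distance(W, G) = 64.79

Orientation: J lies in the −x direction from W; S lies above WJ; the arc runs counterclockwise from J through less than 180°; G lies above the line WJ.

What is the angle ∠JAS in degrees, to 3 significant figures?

35.2°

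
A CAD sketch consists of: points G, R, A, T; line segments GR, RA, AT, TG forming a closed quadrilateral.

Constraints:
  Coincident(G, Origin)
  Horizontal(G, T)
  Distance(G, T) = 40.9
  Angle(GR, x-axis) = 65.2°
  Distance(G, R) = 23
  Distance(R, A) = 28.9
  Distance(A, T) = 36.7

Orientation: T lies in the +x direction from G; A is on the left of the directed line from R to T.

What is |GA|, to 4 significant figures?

49.73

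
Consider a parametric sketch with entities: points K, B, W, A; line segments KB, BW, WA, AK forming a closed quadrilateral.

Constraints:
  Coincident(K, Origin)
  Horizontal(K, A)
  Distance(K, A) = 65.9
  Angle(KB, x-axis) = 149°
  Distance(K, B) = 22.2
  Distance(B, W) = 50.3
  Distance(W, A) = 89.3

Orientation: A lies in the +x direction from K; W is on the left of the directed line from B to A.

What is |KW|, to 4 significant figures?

58.60

K is at the origin; K and A share the same y with |KA| = 65.9 and A in +x, so A = (65.9, 0). KB runs at 149.0° with |KB| = 22.2, so B = (-19.03, 11.43). W is determined by |BW| = 50.3 and |WA| = 89.3 together: it lies at the intersection of circle(B, 50.3) and circle(A, 89.3). With |BA| = 85.70, the foot of the radical line on BA is 11.08 from B and the perpendicular offset is √(50.3² − 11.08²) = 49.06. Taking the left-of-BA solution: W = (-1.500, 58.58).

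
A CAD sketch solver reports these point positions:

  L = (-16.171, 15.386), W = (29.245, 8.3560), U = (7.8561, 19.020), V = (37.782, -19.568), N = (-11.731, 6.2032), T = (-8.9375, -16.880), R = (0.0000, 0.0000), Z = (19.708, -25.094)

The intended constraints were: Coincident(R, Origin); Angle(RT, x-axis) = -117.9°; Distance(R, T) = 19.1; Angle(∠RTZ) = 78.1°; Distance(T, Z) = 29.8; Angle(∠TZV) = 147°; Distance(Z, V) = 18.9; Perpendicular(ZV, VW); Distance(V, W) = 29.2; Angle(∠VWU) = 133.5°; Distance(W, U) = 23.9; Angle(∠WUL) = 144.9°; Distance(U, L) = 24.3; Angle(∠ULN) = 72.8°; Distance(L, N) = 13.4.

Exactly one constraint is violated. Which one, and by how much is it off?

Distance(L, N) = 13.4 — off by 3.20.

R = (0.00, 0.00) ✓; RT at -117.9° ✓; |RT| = 19.10 ✓; ∠RTZ = 78.10° ✓; |TZ| = 29.80 ✓; ∠TZV = 147.0° ✓; |ZV| = 18.90 ✓; ∠(ZV, VW) = 90.00° ✓; |VW| = 29.20 ✓; ∠VWU = 133.5° ✓; |WU| = 23.90 ✓; ∠WUL = 144.9° ✓; |UL| = 24.30 ✓; ∠ULN = 72.80° ✓; |LN| = 10.20 ✗.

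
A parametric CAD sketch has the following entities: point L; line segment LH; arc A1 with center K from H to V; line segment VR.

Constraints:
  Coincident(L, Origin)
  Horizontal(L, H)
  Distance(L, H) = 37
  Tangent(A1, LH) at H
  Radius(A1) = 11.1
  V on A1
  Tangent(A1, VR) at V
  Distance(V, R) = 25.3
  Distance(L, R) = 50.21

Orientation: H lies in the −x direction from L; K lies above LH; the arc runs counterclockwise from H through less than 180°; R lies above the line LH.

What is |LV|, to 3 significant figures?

29.6

L is at the origin; LH is horizontal with |LH| = 37.0 and H on the −x side, so H = (-37.0, 0.00). The tangent condition forces KH to be normal to LH, so K = H + (0, 11.1) = (-37.0, 11.1). Since KV ⟂ VR (tangency), |KR| = √(11.1² + 25.3²) = 27.6 regardless of where V sits on A1. So R lies on both circle(L, 50.21) and circle(K, 27.6); the above-LH intersection is R = (-32.4, 38.3). V is the foot of the tangent from R: V = (-26.2, 13.8).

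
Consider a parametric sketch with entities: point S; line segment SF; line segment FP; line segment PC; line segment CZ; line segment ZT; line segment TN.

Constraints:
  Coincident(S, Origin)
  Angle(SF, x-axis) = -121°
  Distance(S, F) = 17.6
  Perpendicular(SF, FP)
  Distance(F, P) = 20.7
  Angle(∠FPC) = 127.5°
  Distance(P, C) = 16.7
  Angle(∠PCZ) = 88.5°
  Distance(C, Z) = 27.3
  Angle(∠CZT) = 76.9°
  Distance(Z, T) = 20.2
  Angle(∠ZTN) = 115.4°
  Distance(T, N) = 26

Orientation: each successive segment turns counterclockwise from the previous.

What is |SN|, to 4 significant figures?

32.01

S is at the origin; SF runs at -121.0° with length 17.6, so F = (-9.065, -15.09). SF ⟂ FP, so FP runs at -31.00°; with |FP| = 20.7, P = (8.679, -25.75). ∠FPC = 127.5° gives PC at 21.50° from the x-axis; with |PC| = 16.7, C = (24.22, -19.63). ∠PCZ = 88.5° gives CZ at 113.0° from the x-axis; with |CZ| = 27.3, Z = (13.55, 5.503). ∠CZT = 76.9° gives ZT at -143.9° from the x-axis; with |ZT| = 20.2, T = (-2.772, -6.399). ∠ZTN = 115.4° gives TN at -79.30° from the x-axis; with |TN| = 26.0, N = (2.056, -31.95). Then |SN| = |N − S| = 32.01.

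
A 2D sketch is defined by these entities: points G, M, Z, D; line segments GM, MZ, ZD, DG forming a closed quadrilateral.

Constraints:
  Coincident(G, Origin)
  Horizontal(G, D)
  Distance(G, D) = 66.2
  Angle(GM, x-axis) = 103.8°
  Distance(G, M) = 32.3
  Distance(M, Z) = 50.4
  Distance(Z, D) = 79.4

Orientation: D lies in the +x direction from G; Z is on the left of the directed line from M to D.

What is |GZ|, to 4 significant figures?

73.46

Checks: |MZ| = 50.40 ✓; |ZD| = 79.40 ✓.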